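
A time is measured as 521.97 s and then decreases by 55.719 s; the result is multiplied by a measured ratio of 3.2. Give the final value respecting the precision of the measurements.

521.97 s − 55.719 s = 466.251 s; the difference is limited to 2 decimal places (5 s.f.).
Carrying full precision, 466.251 × 3.2 = 1492.0032 s; 3.2 has 2 s.f., so the result keeps min(5, 2) = 2 s.f.
Rounded to 2 significant figures: 1.5 × 10^3 s.

1.5 × 10^3 s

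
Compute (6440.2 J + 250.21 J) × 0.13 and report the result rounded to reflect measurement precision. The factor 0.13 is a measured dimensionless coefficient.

6440.2 J + 250.21 J = 6690.41 J; the sum is limited to 1 decimal place (5 s.f.).
Carrying full precision, 6690.41 × 0.13 = 869.7533 J; 0.13 has 2 s.f., so the result keeps min(5, 2) = 2 s.f.
Rounded to 2 significant figures: 8.7 × 10² J.

8.7 × 10² J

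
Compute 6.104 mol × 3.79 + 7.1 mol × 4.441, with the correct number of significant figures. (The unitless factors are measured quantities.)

55 mol

6.104 × 3.79 = 23.13416 → 23.1 mol (3 s.f., last digit at the 10^-1 place).
7.1 × 4.441 = 31.5311 → 32 mol (2 s.f., last digit at the 10^0 place).
Sum: 54.66526 mol; keep the coarser place, 10^0.
Result: 55 mol.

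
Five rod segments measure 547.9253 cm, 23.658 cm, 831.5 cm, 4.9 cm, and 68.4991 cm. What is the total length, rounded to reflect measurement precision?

547.9253 cm + 23.658 cm + 831.5 cm + 4.9 cm + 68.4991 cm = 1476.4824 cm.
Addition/subtraction keeps the fewest decimal places: 547.9253 → 4 decimal places, 23.658 → 3 decimal places, 831.5 → 1 decimal place, 4.9 → 1 decimal place, 68.4991 → 4 decimal places; limit is 1.
Rounded to 1 decimal place: 1476.5 cm.

1476.5 cm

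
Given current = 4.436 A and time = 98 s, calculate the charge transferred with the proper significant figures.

charge transferred = 4.436 A × 98 s = 434.728 C.
4.436 has 4 significant figures; 98 has 2.
Division/multiplication keeps the fewest: 2 significant figures.
Rounded: 4.3 × 10² C.

4.3 × 10² C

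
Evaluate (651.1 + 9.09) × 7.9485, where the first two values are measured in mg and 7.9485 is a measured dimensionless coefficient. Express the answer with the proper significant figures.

5.248 × 10³ mg

651.1 mg + 9.09 mg = 660.19 mg; the sum is limited to 1 decimal place (4 s.f.).
Carrying full precision, 660.19 × 7.9485 = 5247.520215 mg; 7.9485 has 5 s.f., so the result keeps min(4, 5) = 4 s.f.
Rounded to 4 significant figures: 5.248 × 10³ mg.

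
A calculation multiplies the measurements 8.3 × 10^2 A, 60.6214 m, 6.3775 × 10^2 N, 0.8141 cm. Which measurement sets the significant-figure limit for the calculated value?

8.3 × 10^2 A → 2 s.f.; 60.6214 m → 6 s.f.; 6.3775 × 10^2 N → 5 s.f.; 0.8141 cm → 4 s.f.
The fewest is 2 significant figures, from 8.3 × 10^2 A.

8.3 × 10^2 A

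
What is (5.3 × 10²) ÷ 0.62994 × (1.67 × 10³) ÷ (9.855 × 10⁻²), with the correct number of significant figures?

(5.3 × 10²) ÷ 0.62994 × (1.67 × 10³) ÷ (9.855 × 10⁻²) = 14257274.9836…
Multiplication/division keeps the fewest significant figures: 5.3 × 10² → 2 s.f., 0.62994 → 5 s.f., 1.67 × 10³ → 3 s.f., 9.855 × 10⁻² → 4 s.f.; limit is 2.
Rounded to 2 significant figures: 1.4 × 10⁷.

1.4 × 10⁷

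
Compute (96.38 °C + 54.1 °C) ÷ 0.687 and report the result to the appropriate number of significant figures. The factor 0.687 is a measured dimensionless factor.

219 °C

96.38 °C + 54.1 °C = 150.48 °C; the sum is limited to 1 decimal place (4 s.f.).
Carrying full precision, 150.48 ÷ 0.687 = 219.03930131… °C; 0.687 has 3 s.f., so the result keeps min(4, 3) = 3 s.f.
Rounded to 3 significant figures: 219 °C.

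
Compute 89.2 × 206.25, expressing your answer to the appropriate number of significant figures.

1.84 × 10⁴

89.2 × 206.25 = 18397.5
Multiplication/division keeps the fewest significant figures: 89.2 → 3 s.f., 206.25 → 5 s.f.; limit is 3.
Rounded to 3 significant figures: 1.84 × 10⁴.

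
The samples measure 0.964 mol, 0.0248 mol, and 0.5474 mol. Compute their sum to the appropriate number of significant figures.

0.964 mol + 0.0248 mol + 0.5474 mol = 1.5362 mol.
Addition/subtraction keeps the fewest decimal places: 0.964 → 3 decimal places, 0.0248 → 4 decimal places, 0.5474 → 4 decimal places; limit is 3.
Rounded to 3 decimal places: 1.536 mol.

1.536 mol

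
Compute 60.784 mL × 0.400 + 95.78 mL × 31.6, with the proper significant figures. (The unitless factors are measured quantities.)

60.784 × 0.400 = 24.3136 → 24.3 mL (3 s.f., last digit at the 10^-1 place).
95.78 × 31.6 = 3026.648 → 3.03 × 10³ mL (3 s.f., last digit at the 10^1 place).
Sum: 3050.9616 mL; keep the coarser place, 10^1.
Result: 3.05 × 10³ mL.

3.05 × 10³ mL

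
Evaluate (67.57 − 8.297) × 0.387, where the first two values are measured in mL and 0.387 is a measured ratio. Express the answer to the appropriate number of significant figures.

67.57 mL − 8.297 mL = 59.273 mL; the difference is limited to 2 decimal places (4 s.f.).
Carrying full precision, 59.273 × 0.387 = 22.938651 mL; 0.387 has 3 s.f., so the result keeps min(4, 3) = 3 s.f.
Rounded to 3 significant figures: 22.9 mL.

22.9 mL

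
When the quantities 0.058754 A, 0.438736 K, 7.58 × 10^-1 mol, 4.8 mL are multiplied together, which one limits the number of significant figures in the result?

4.8 mL

0.058754 A → 5 s.f.; 0.438736 K → 6 s.f.; 7.58 × 10^-1 mol → 3 s.f.; 4.8 mL → 2 s.f.
The fewest is 2 significant figures, from 4.8 mL.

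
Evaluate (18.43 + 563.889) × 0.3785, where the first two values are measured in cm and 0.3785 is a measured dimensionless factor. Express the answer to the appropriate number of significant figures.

220.4 cm

18.43 cm + 563.889 cm = 582.319 cm; the sum is limited to 2 decimal places (5 s.f.).
Carrying full precision, 582.319 × 0.3785 = 220.4077415 cm; 0.3785 has 4 s.f., so the result keeps min(5, 4) = 4 s.f.
Rounded to 4 significant figures: 220.4 cm.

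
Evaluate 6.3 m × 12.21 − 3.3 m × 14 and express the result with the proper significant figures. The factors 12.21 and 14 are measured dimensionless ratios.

6.3 × 12.21 = 76.923 → 77 m (2 s.f., last digit at the 10^0 place).
3.3 × 14 = 46.2 → 46 m (2 s.f., last digit at the 10^0 place).
Difference: 30.723 m; keep the coarser place, 10^0.
Result: 31 m.

31 m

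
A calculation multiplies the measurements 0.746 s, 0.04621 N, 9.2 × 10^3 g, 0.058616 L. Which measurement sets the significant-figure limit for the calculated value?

9.2 × 10^3 g

0.746 s → 3 s.f.; 0.04621 N → 4 s.f.; 9.2 × 10^3 g → 2 s.f.; 0.058616 L → 5 s.f.
The fewest is 2 significant figures, from 9.2 × 10^3 g.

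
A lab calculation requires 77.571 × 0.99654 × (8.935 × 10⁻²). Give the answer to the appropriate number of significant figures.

6.907

77.571 × 0.99654 × (8.935 × 10⁻²) = 6.90698769778…
Multiplication/division keeps the fewest significant figures: 77.571 → 5 s.f., 0.99654 → 5 s.f., 8.935 × 10⁻² → 4 s.f.; limit is 4.
Rounded to 4 significant figures: 6.907.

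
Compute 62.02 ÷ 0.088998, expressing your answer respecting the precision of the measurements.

696.9

62.02 ÷ 0.088998 = 696.869592575…
Multiplication/division keeps the fewest significant figures: 62.02 → 4 s.f., 0.088998 → 5 s.f.; limit is 4.
Rounded to 4 significant figures: 696.9.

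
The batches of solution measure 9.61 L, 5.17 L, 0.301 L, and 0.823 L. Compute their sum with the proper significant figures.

9.61 L + 5.17 L + 0.301 L + 0.823 L = 15.904 L.
Addition/subtraction keeps the fewest decimal places: 9.61 → 2 decimal places, 5.17 → 2 decimal places, 0.301 → 3 decimal places, 0.823 → 3 decimal places; limit is 2.
Rounded to 2 decimal places: 15.90 L.

15.90 L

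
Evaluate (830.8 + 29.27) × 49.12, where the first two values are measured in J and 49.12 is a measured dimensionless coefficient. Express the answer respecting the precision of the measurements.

830.8 J + 29.27 J = 860.07 J; the sum is limited to 1 decimal place (4 s.f.).
Carrying full precision, 860.07 × 49.12 = 42246.6384 J; 49.12 has 4 s.f., so the result keeps min(4, 4) = 4 s.f.
Rounded to 4 significant figures: 4.225 × 10⁴ J.

4.225 × 10⁴ J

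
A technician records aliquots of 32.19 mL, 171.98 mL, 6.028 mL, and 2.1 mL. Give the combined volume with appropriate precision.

32.19 mL + 171.98 mL + 6.028 mL + 2.1 mL = 212.298 mL.
Addition/subtraction keeps the fewest decimal places: 32.19 → 2 decimal places, 171.98 → 2 decimal places, 6.028 → 3 decimal places, 2.1 → 1 decimal place; limit is 1.
Rounded to 1 decimal place: 2.123 × 10² mL.

2.123 × 10² mL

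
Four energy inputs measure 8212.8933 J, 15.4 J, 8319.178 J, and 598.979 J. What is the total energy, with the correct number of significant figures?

17146.5 J

8212.8933 J + 15.4 J + 8319.178 J + 598.979 J = 17146.4503 J.
Addition/subtraction keeps the fewest decimal places: 8212.8933 → 4 decimal places, 15.4 → 1 decimal place, 8319.178 → 3 decimal places, 598.979 → 3 decimal places; limit is 1.
Rounded to 1 decimal place: 17146.5 J.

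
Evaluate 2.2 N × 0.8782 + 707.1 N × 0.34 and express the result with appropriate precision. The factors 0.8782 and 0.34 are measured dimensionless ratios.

2.2 × 0.8782 = 1.93204 → 1.9 N (2 s.f., last digit at the 10^-1 place).
707.1 × 0.34 = 240.414 → 2.4 × 10² N (2 s.f., last digit at the 10^1 place).
Sum: 242.34604 N; keep the coarser place, 10^1.
Result: 2.4 × 10² N.

2.4 × 10² N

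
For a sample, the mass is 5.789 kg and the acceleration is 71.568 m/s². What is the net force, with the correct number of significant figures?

414.3 N

net force = 5.789 kg × 71.568 m/s² = 414.307152 N.
5.789 has 4 significant figures; 71.568 has 5.
Division/multiplication keeps the fewest: 4 significant figures.
Rounded: 414.3 N.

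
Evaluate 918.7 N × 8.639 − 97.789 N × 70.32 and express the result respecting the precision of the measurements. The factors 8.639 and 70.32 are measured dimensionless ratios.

918.7 × 8.639 = 7936.6493 → 7937 N (4 s.f., last digit at the 10^0 place).
97.789 × 70.32 = 6876.52248 → 6877 N (4 s.f., last digit at the 10^0 place).
Difference: 1060.12682 N; keep the coarser place, 10^0.
Result: 1060. N.

1060. N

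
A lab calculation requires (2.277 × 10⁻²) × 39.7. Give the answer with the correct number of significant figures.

(2.277 × 10⁻²) × 39.7 = 0.903969
Multiplication/division keeps the fewest significant figures: 2.277 × 10⁻² → 4 s.f., 39.7 → 3 s.f.; limit is 3.
Rounded to 3 significant figures: 9.04 × 10⁻¹.

9.04 × 10⁻¹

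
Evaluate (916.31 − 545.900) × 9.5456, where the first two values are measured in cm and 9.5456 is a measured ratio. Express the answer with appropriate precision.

3535.8 cm

916.31 cm − 545.900 cm = 370.410 cm; the difference is limited to 2 decimal places (5 s.f.).
Carrying full precision, 370.410 × 9.5456 = 3535.785696 cm; 9.5456 has 5 s.f., so the result keeps min(5, 5) = 5 s.f.
Rounded to 5 significant figures: 3535.8 cm.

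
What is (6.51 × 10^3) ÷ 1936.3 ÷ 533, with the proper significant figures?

0.00631

(6.51 × 10^3) ÷ 1936.3 ÷ 533 = 0.00630784675789…
Multiplication/division keeps the fewest significant figures: 6.51 × 10^3 → 3 s.f., 1936.3 → 5 s.f., 533 → 3 s.f.; limit is 3.
Rounded to 3 significant figures: 0.00631.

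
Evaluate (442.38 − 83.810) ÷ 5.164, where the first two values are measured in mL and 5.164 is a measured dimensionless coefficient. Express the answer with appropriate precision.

69.44 mL

442.38 mL − 83.810 mL = 358.570 mL; the difference is limited to 2 decimal places (5 s.f.).
Carrying full precision, 358.570 ÷ 5.164 = 69.4364833462… mL; 5.164 has 4 s.f., so the result keeps min(5, 4) = 4 s.f.
Rounded to 4 significant figures: 69.44 mL.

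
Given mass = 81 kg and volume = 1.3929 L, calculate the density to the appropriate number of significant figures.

58 kg/L

density = 81 kg ÷ 1.3929 L = 58.1520568598… kg/L.
81 has 2 significant figures; 1.3929 has 5.
Division/multiplication keeps the fewest: 2 significant figures.
Rounded: 58 kg/L.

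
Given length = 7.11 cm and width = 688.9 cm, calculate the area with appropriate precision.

area = 7.11 cm × 688.9 cm = 4898.079 cm².
7.11 has 3 significant figures; 688.9 has 4.
Division/multiplication keeps the fewest: 3 significant figures.
Rounded: 4.90 × 10^3 cm².

4.90 × 10^3 cm²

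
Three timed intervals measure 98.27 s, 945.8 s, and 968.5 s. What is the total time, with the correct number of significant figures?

2012.6 s

98.27 s + 945.8 s + 968.5 s = 2012.57 s.
Addition/subtraction keeps the fewest decimal places: 98.27 → 2 decimal places, 945.8 → 1 decimal place, 968.5 → 1 decimal place; limit is 1.
Rounded to 1 decimal place: 2012.6 s.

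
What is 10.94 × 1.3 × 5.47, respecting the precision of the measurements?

78

10.94 × 1.3 × 5.47 = 77.79434
Multiplication/division keeps the fewest significant figures: 10.94 → 4 s.f., 1.3 → 2 s.f., 5.47 → 3 s.f.; limit is 2.
Rounded to 2 significant figures: 78.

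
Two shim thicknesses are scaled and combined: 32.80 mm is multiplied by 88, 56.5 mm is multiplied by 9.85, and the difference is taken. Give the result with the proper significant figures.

2.3 × 10³ mm

32.80 × 88 = 2886.4 → 2.9 × 10³ mm (2 s.f., last digit at the 10^2 place).
56.5 × 9.85 = 556.525 → 557 mm (3 s.f., last digit at the 10^0 place).
Difference: 2329.875 mm; keep the coarser place, 10^2.
Result: 2.3 × 10³ mm.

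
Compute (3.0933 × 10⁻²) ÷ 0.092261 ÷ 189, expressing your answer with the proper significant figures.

1.77 × 10⁻³

(3.0933 × 10⁻²) ÷ 0.092261 ÷ 189 = 0.00177395288005…
Multiplication/division keeps the fewest significant figures: 3.0933 × 10⁻² → 5 s.f., 0.092261 → 5 s.f., 189 → 3 s.f.; limit is 3.
Rounded to 3 significant figures: 1.77 × 10⁻³.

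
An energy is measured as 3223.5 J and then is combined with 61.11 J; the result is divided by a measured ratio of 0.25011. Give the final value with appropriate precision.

3223.5 J + 61.11 J = 3284.61 J; the sum is limited to 1 decimal place (5 s.f.).
Carrying full precision, 3284.61 ÷ 0.25011 = 13132.6616289… J; 0.25011 has 5 s.f., so the result keeps min(5, 5) = 5 s.f.
Rounded to 5 significant figures: 13133 J.

13133 J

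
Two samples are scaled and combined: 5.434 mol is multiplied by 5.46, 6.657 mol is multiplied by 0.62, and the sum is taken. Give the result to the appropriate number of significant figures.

33.8 mol

5.434 × 5.46 = 29.66964 → 29.7 mol (3 s.f., last digit at the 10^-1 place).
6.657 × 0.62 = 4.12734 → 4.1 mol (2 s.f., last digit at the 10^-1 place).
Sum: 33.79698 mol; keep the coarser place, 10^-1.
Result: 33.8 mol.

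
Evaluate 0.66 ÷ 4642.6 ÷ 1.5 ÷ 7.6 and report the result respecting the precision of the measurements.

1.2 × 10⁻⁵

0.66 ÷ 4642.6 ÷ 1.5 ÷ 7.6 = 0.0000124703262918…
Multiplication/division keeps the fewest significant figures: 0.66 → 2 s.f., 4642.6 → 5 s.f., 1.5 → 2 s.f., 7.6 → 2 s.f.; limit is 2.
Rounded to 2 significant figures: 1.2 × 10⁻⁵.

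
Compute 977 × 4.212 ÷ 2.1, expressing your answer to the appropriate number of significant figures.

2.0 × 10^3

977 × 4.212 ÷ 2.1 = 1959.58285714…
Multiplication/division keeps the fewest significant figures: 977 → 3 s.f., 4.212 → 4 s.f., 2.1 → 2 s.f.; limit is 2.
Rounded to 2 significant figures: 2.0 × 10^3.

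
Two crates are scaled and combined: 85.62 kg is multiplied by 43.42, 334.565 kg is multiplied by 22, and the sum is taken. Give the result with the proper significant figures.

85.62 × 43.42 = 3717.6204 → 3718 kg (4 s.f., last digit at the 10^0 place).
334.565 × 22 = 7360.43 → 7.4 × 10^3 kg (2 s.f., last digit at the 10^2 place).
Sum: 11078.0504 kg; keep the coarser place, 10^2.
Result: 1.11 × 10^4 kg.

1.11 × 10^4 kg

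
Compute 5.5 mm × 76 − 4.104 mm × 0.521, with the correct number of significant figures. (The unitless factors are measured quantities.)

4.2 × 10^2 mm

5.5 × 76 = 418 → 4.2 × 10^2 mm (2 s.f., last digit at the 10^1 place).
4.104 × 0.521 = 2.138184 → 2.14 mm (3 s.f., last digit at the 10^-2 place).
Difference: 415.861816 mm; keep the coarser place, 10^1.
Result: 4.2 × 10^2 mm.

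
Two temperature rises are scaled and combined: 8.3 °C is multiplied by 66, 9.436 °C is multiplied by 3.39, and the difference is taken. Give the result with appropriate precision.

5.2 × 10^2 °C

8.3 × 66 = 547.8 → 5.5 × 10^2 °C (2 s.f., last digit at the 10^1 place).
9.436 × 3.39 = 31.98804 → 32.0 °C (3 s.f., last digit at the 10^-1 place).
Difference: 515.81196 °C; keep the coarser place, 10^1.
Result: 5.2 × 10^2 °C.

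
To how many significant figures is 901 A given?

901: zeros between nonzero digits are significant.

3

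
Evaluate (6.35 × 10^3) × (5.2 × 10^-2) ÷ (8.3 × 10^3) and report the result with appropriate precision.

0.040

(6.35 × 10^3) × (5.2 × 10^-2) ÷ (8.3 × 10^3) = 0.0397831325301…
Multiplication/division keeps the fewest significant figures: 6.35 × 10^3 → 3 s.f., 5.2 × 10^-2 → 2 s.f., 8.3 × 10^3 → 2 s.f.; limit is 2.
Rounded to 2 significant figures: 0.040.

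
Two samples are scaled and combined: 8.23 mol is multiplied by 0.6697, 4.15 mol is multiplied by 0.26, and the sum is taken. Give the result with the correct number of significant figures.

8.23 × 0.6697 = 5.511631 → 5.51 mol (3 s.f., last digit at the 10^-2 place).
4.15 × 0.26 = 1.079 → 1.1 mol (2 s.f., last digit at the 10^-1 place).
Sum: 6.590631 mol; keep the coarser place, 10^-1.
Result: 6.6 mol.

6.6 mol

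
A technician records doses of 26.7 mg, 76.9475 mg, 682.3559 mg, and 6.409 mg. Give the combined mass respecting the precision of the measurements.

792.4 mg

26.7 mg + 76.9475 mg + 682.3559 mg + 6.409 mg = 792.4124 mg.
Addition/subtraction keeps the fewest decimal places: 26.7 → 1 decimal place, 76.9475 → 4 decimal places, 682.3559 → 4 decimal places, 6.409 → 3 decimal places; limit is 1.
Rounded to 1 decimal place: 792.4 mg.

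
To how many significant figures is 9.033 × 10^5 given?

4

9.033 × 10^5: in scientific notation every digit of the coefficient is significant.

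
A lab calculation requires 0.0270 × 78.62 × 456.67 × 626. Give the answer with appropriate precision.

6.07 × 10⁵

0.0270 × 78.62 × 456.67 × 626 = 606839.189051…
Multiplication/division keeps the fewest significant figures: 0.0270 → 3 s.f., 78.62 → 4 s.f., 456.67 → 5 s.f., 626 → 3 s.f.; limit is 3.
Rounded to 3 significant figures: 6.07 × 10⁵.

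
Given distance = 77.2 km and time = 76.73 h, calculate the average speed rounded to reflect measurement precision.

1.01 km/h

average speed = 77.2 km ÷ 76.73 h = 1.00612537469… km/h.
77.2 has 3 significant figures; 76.73 has 4.
Division/multiplication keeps the fewest: 3 significant figures.
Rounded: 1.01 km/h.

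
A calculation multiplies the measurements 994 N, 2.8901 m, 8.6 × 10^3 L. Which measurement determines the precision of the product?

994 N → 3 s.f.; 2.8901 m → 5 s.f.; 8.6 × 10^3 L → 2 s.f.
The fewest is 2 significant figures, from 8.6 × 10^3 L.

8.6 × 10^3 L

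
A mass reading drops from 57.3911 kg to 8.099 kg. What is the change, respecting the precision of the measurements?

49.292 kg

57.3911 kg − 8.099 kg = 49.2921 kg.
Addition/subtraction keeps the fewest decimal places: 57.3911 → 4 decimal places, 8.099 → 3 decimal places; limit is 3.
Rounded to 3 decimal places: 49.292 kg.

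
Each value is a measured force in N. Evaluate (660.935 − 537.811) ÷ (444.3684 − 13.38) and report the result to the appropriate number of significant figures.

660.935 − 537.811 = 123.124, limited to 3 d.p. → 6 s.f.; 444.3684 − 13.38 = 430.9884, limited to 2 d.p. → 5 s.f.
Carrying full precision, 123.124 ÷ 430.9884 = 0.28567822243…; keep min(6, 5) = 5 s.f.
Rounded to 5 significant figures: 0.28568.

0.28568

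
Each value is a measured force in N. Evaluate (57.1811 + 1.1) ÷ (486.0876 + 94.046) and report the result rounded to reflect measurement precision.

0.100

57.1811 + 1.1 = 58.2811, limited to 1 d.p. → 3 s.f.; 486.0876 + 94.046 = 580.1336, limited to 3 d.p. → 6 s.f.
Carrying full precision, 58.2811 ÷ 580.1336 = 0.100461514382…; keep min(3, 6) = 3 s.f.
Rounded to 3 significant figures: 0.100.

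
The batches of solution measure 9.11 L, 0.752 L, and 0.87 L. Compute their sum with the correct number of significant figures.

9.11 L + 0.752 L + 0.87 L = 10.732 L.
Addition/subtraction keeps the fewest decimal places: 9.11 → 2 decimal places, 0.752 → 3 decimal places, 0.87 → 2 decimal places; limit is 2.
Rounded to 2 decimal places: 10.73 L.

10.73 L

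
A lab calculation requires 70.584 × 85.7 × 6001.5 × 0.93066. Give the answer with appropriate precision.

3.38 × 10^7

70.584 × 85.7 × 6001.5 × 0.93066 = 33786090.9489…
Multiplication/division keeps the fewest significant figures: 70.584 → 5 s.f., 85.7 → 3 s.f., 6001.5 → 5 s.f., 0.93066 → 5 s.f.; limit is 3.
Rounded to 3 significant figures: 3.38 × 10^7.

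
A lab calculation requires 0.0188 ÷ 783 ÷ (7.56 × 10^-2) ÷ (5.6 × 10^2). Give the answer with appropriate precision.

5.7 × 10^-7

0.0188 ÷ 783 ÷ (7.56 × 10^-2) ÷ (5.6 × 10^2) = 5.67134757976 × 10^-7…
Multiplication/division keeps the fewest significant figures: 0.0188 → 3 s.f., 783 → 3 s.f., 7.56 × 10^-2 → 3 s.f., 5.6 × 10^2 → 2 s.f.; limit is 2.
Rounded to 2 significant figures: 5.7 × 10^-7.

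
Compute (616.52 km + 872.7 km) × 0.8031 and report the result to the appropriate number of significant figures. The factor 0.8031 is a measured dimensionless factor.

616.52 km + 872.7 km = 1489.22 km; the sum is limited to 1 decimal place (5 s.f.).
Carrying full precision, 1489.22 × 0.8031 = 1195.992582 km; 0.8031 has 4 s.f., so the result keeps min(5, 4) = 4 s.f.
Rounded to 4 significant figures: 1196 km.

1196 km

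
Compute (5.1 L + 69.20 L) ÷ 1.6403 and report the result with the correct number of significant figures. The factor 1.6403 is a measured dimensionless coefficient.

45.3 L

5.1 L + 69.20 L = 74.30 L; the sum is limited to 1 decimal place (3 s.f.).
Carrying full precision, 74.30 ÷ 1.6403 = 45.2965920868… L; 1.6403 has 5 s.f., so the result keeps min(3, 5) = 3 s.f.
Rounded to 3 significant figures: 45.3 L.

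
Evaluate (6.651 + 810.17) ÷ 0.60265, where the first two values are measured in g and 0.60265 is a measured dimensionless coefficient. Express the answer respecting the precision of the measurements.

1.3554 × 10³ g

6.651 g + 810.17 g = 816.821 g; the sum is limited to 2 decimal places (5 s.f.).
Carrying full precision, 816.821 ÷ 0.60265 = 1355.38206256… g; 0.60265 has 5 s.f., so the result keeps min(5, 5) = 5 s.f.
Rounded to 5 significant figures: 1.3554 × 10³ g.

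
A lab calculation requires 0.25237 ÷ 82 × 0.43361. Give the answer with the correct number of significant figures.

0.25237 ÷ 82 × 0.43361 = 0.0013345140939…
Multiplication/division keeps the fewest significant figures: 0.25237 → 5 s.f., 82 → 2 s.f., 0.43361 → 5 s.f.; limit is 2.
Rounded to 2 significant figures: 1.3 × 10^-3.

1.3 × 10^-3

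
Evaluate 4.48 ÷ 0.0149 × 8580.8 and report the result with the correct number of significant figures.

2.58 × 10⁶

4.48 ÷ 0.0149 × 8580.8 = 2579998.92617…
Multiplication/division keeps the fewest significant figures: 4.48 → 3 s.f., 0.0149 → 3 s.f., 8580.8 → 5 s.f.; limit is 3.
Rounded to 3 significant figures: 2.58 × 10⁶.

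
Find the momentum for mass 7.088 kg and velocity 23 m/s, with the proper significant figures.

momentum = 7.088 kg × 23 m/s = 163.024 kg·m/s.
7.088 has 4 significant figures; 23 has 2.
Division/multiplication keeps the fewest: 2 significant figures.
Rounded: 1.6 × 10^2 kg·m/s.

1.6 × 10^2 kg·m/s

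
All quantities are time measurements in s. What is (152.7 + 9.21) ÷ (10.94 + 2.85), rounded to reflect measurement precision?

152.7 + 9.21 = 161.91, limited to 1 d.p. → 4 s.f.; 10.94 + 2.85 = 13.79, limited to 2 d.p. → 4 s.f.
Carrying full precision, 161.91 ÷ 13.79 = 11.7411167513…; keep min(4, 4) = 4 s.f.
Rounded to 4 significant figures: 11.74.

11.74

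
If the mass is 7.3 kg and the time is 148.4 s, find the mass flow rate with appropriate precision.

mass flow rate = 7.3 kg ÷ 148.4 s = 0.0491913746631… kg/s.
7.3 has 2 significant figures; 148.4 has 4.
Division/multiplication keeps the fewest: 2 significant figures.
Rounded: 0.049 kg/s.

0.049 kg/s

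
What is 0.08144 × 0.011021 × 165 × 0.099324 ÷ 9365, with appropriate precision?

0.08144 × 0.011021 × 165 × 0.099324 ÷ 9365 = 0.00000157068512613…
Multiplication/division keeps the fewest significant figures: 0.08144 → 4 s.f., 0.011021 → 5 s.f., 165 → 3 s.f., 0.099324 → 5 s.f., 9365 → 4 s.f.; limit is 3.
Rounded to 3 significant figures: 1.57 × 10⁻⁶.

1.57 × 10⁻⁶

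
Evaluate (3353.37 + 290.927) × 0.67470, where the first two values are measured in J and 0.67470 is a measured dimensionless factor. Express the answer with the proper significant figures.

2458.8 J

3353.37 J + 290.927 J = 3644.297 J; the sum is limited to 2 decimal places (6 s.f.).
Carrying full precision, 3644.297 × 0.67470 = 2458.8071859 J; 0.67470 has 5 s.f., so the result keeps min(6, 5) = 5 s.f.
Rounded to 5 significant figures: 2458.8 J.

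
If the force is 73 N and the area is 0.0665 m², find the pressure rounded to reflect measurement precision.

1.1 × 10^3 Pa

pressure = 73 N ÷ 0.0665 m² = 1097.7443609… Pa.
73 has 2 significant figures; 0.0665 has 3.
Division/multiplication keeps the fewest: 2 significant figures.
Rounded: 1.1 × 10^3 Pa.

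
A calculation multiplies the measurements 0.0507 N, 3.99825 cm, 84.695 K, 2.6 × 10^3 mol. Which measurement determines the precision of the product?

0.0507 N → 3 s.f.; 3.99825 cm → 6 s.f.; 84.695 K → 5 s.f.; 2.6 × 10^3 mol → 2 s.f.
The fewest is 2 significant figures, from 2.6 × 10^3 mol.

2.6 × 10^3 mol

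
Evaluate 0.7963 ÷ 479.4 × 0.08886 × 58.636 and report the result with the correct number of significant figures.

0.7963 ÷ 479.4 × 0.08886 × 58.636 = 0.00865464644691…
Multiplication/division keeps the fewest significant figures: 0.7963 → 4 s.f., 479.4 → 4 s.f., 0.08886 → 4 s.f., 58.636 → 5 s.f.; limit is 4.
Rounded to 4 significant figures: 8.655 × 10⁻³.

8.655 × 10⁻³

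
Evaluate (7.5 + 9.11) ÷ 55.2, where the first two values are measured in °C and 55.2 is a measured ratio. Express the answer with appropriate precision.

0.301 °C

7.5 °C + 9.11 °C = 16.61 °C; the sum is limited to 1 decimal place (3 s.f.).
Carrying full precision, 16.61 ÷ 55.2 = 0.300905797101… °C; 55.2 has 3 s.f., so the result keeps min(3, 3) = 3 s.f.
Rounded to 3 significant figures: 0.301 °C.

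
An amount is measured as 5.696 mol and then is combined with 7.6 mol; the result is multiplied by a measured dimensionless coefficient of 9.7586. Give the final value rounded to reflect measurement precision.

5.696 mol + 7.6 mol = 13.296 mol; the sum is limited to 1 decimal place (3 s.f.).
Carrying full precision, 13.296 × 9.7586 = 129.7503456 mol; 9.7586 has 5 s.f., so the result keeps min(3, 5) = 3 s.f.
Rounded to 3 significant figures: 130. mol.

130. mol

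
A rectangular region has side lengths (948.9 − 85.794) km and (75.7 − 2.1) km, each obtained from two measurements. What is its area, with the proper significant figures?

948.9 − 85.794 = 863.106, limited to 1 d.p. → 4 s.f.; 75.7 − 2.1 = 73.6, limited to 1 d.p. → 3 s.f.
Carrying full precision, 863.106 × 73.6 = 63524.6016; keep min(4, 3) = 3 s.f.
Rounded to 3 significant figures: 6.35 × 10^4 km².

6.35 × 10^4 km²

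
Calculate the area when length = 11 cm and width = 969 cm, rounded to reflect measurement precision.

1.1 × 10⁴ cm²

area = 11 cm × 969 cm = 10659 cm².
11 has 2 significant figures; 969 has 3.
Division/multiplication keeps the fewest: 2 significant figures.
Rounded: 1.1 × 10⁴ cm².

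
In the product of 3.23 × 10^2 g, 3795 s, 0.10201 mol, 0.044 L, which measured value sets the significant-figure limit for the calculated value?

3.23 × 10^2 g → 3 s.f.; 3795 s → 4 s.f.; 0.10201 mol → 5 s.f.; 0.044 L → 2 s.f.
The fewest is 2 significant figures, from 0.044 L.

0.044 L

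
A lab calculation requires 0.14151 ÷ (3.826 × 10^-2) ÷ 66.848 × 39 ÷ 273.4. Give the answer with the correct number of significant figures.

0.14151 ÷ (3.826 × 10^-2) ÷ 66.848 × 39 ÷ 273.4 = 0.00789259546786…
Multiplication/division keeps the fewest significant figures: 0.14151 → 5 s.f., 3.826 × 10^-2 → 4 s.f., 66.848 → 5 s.f., 39 → 2 s.f., 273.4 → 4 s.f.; limit is 2.
Rounded to 2 significant figures: 0.0079.

0.0079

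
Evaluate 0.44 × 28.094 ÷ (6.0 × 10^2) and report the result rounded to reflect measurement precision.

0.021

0.44 × 28.094 ÷ (6.0 × 10^2) = 0.0206022666667…
Multiplication/division keeps the fewest significant figures: 0.44 → 2 s.f., 28.094 → 5 s.f., 6.0 × 10^2 → 2 s.f.; limit is 2.
Rounded to 2 significant figures: 0.021.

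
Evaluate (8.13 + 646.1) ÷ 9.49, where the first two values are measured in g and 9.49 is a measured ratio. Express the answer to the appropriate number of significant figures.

8.13 g + 646.1 g = 654.23 g; the sum is limited to 1 decimal place (4 s.f.).
Carrying full precision, 654.23 ÷ 9.49 = 68.9388830348… g; 9.49 has 3 s.f., so the result keeps min(4, 3) = 3 s.f.
Rounded to 3 significant figures: 68.9 g.

68.9 g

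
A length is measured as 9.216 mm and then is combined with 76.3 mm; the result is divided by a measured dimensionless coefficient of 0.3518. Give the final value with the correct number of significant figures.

243 mm

9.216 mm + 76.3 mm = 85.516 mm; the sum is limited to 1 decimal place (3 s.f.).
Carrying full precision, 85.516 ÷ 0.3518 = 243.081296191… mm; 0.3518 has 4 s.f., so the result keeps min(3, 4) = 3 s.f.
Rounded to 3 significant figures: 243 mm.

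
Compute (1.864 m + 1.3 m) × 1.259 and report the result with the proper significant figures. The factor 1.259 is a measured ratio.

1.864 m + 1.3 m = 3.164 m; the sum is limited to 1 decimal place (2 s.f.).
Carrying full precision, 3.164 × 1.259 = 3.983476 m; 1.259 has 4 s.f., so the result keeps min(2, 4) = 2 s.f.
Rounded to 2 significant figures: 4.0 m.

4.0 m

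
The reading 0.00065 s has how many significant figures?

2

0.00065: leading zeros are not significant.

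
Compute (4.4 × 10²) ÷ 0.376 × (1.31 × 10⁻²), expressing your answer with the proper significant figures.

(4.4 × 10²) ÷ 0.376 × (1.31 × 10⁻²) = 15.329787234…
Multiplication/division keeps the fewest significant figures: 4.4 × 10² → 2 s.f., 0.376 → 3 s.f., 1.31 × 10⁻² → 3 s.f.; limit is 2.
Rounded to 2 significant figures: 15.

15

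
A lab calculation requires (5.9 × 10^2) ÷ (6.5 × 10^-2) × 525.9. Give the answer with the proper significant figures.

(5.9 × 10^2) ÷ (6.5 × 10^-2) × 525.9 = 4773553.84615…
Multiplication/division keeps the fewest significant figures: 5.9 × 10^2 → 2 s.f., 6.5 × 10^-2 → 2 s.f., 525.9 → 4 s.f.; limit is 2.
Rounded to 2 significant figures: 4.8 × 10^6.

4.8 × 10^6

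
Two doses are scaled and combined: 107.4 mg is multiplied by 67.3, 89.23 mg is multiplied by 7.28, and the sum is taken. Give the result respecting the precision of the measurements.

7.88 × 10^3 mg

107.4 × 67.3 = 7228.02 → 7.23 × 10^3 mg (3 s.f., last digit at the 10^1 place).
89.23 × 7.28 = 649.5944 → 6.50 × 10^2 mg (3 s.f., last digit at the 10^0 place).
Sum: 7877.6144 mg; keep the coarser place, 10^1.
Result: 7.88 × 10^3 mg.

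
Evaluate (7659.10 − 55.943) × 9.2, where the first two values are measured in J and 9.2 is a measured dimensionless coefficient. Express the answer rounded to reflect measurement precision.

7659.10 J − 55.943 J = 7603.157 J; the difference is limited to 2 decimal places (6 s.f.).
Carrying full precision, 7603.157 × 9.2 = 69949.0444 J; 9.2 has 2 s.f., so the result keeps min(6, 2) = 2 s.f.
Rounded to 2 significant figures: 7.0 × 10^4 J.

7.0 × 10^4 J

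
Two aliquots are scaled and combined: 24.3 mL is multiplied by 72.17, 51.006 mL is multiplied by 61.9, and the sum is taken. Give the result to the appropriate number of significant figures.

24.3 × 72.17 = 1753.731 → 1.75 × 10^3 mL (3 s.f., last digit at the 10^1 place).
51.006 × 61.9 = 3157.2714 → 3.16 × 10^3 mL (3 s.f., last digit at the 10^1 place).
Sum: 4911.0024 mL; keep the coarser place, 10^1.
Result: 4.91 × 10^3 mL.

4.91 × 10^3 mL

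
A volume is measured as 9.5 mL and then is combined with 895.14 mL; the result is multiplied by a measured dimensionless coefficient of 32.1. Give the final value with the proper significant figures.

2.90 × 10^4 mL

9.5 mL + 895.14 mL = 904.64 mL; the sum is limited to 1 decimal place (4 s.f.).
Carrying full precision, 904.64 × 32.1 = 29038.944 mL; 32.1 has 3 s.f., so the result keeps min(4, 3) = 3 s.f.
Rounded to 3 significant figures: 2.90 × 10^4 mL.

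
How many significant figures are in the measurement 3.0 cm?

2

3.0: trailing zeros after a decimal point are significant.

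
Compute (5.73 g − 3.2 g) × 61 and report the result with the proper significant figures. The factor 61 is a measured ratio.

1.5 × 10² g

5.73 g − 3.2 g = 2.53 g; the difference is limited to 1 decimal place (2 s.f.).
Carrying full precision, 2.53 × 61 = 154.33 g; 61 has 2 s.f., so the result keeps min(2, 2) = 2 s.f.
Rounded to 2 significant figures: 1.5 × 10² g.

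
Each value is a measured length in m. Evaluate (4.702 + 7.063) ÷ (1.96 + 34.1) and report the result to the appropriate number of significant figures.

4.702 + 7.063 = 11.765, limited to 3 d.p. → 5 s.f.; 1.96 + 34.1 = 36.06, limited to 1 d.p. → 3 s.f.
Carrying full precision, 11.765 ÷ 36.06 = 0.326261785912…; keep min(5, 3) = 3 s.f.
Rounded to 3 significant figures: 0.326.

0.326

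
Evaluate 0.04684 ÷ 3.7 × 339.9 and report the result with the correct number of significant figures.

0.04684 ÷ 3.7 × 339.9 = 4.30295027027…
Multiplication/division keeps the fewest significant figures: 0.04684 → 4 s.f., 3.7 → 2 s.f., 339.9 → 4 s.f.; limit is 2.
Rounded to 2 significant figures: 4.3.

4.3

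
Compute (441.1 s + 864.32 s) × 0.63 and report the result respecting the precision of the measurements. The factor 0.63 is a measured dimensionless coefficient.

441.1 s + 864.32 s = 1305.42 s; the sum is limited to 1 decimal place (5 s.f.).
Carrying full precision, 1305.42 × 0.63 = 822.4146 s; 0.63 has 2 s.f., so the result keeps min(5, 2) = 2 s.f.
Rounded to 2 significant figures: 8.2 × 10^2 s.

8.2 × 10^2 s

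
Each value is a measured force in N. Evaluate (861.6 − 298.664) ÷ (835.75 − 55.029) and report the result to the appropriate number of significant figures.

0.7210

861.6 − 298.664 = 562.936, limited to 1 d.p. → 4 s.f.; 835.75 − 55.029 = 780.721, limited to 2 d.p. → 5 s.f.
Carrying full precision, 562.936 ÷ 780.721 = 0.721046314881…; keep min(4, 5) = 4 s.f.
Rounded to 4 significant figures: 0.7210.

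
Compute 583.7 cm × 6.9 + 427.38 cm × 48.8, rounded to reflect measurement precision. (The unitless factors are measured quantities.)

583.7 × 6.9 = 4027.53 → 4.0 × 10³ cm (2 s.f., last digit at the 10^2 place).
427.38 × 48.8 = 20856.144 → 2.09 × 10⁴ cm (3 s.f., last digit at the 10^2 place).
Sum: 24883.674 cm; keep the coarser place, 10^2.
Result: 2.49 × 10⁴ cm.

2.49 × 10⁴ cm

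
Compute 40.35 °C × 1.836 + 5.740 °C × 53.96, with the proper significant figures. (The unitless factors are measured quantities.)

40.35 × 1.836 = 74.0826 → 74.08 °C (4 s.f., last digit at the 10^-2 place).
5.740 × 53.96 = 309.7304 → 309.7 °C (4 s.f., last digit at the 10^-1 place).
Sum: 383.813 °C; keep the coarser place, 10^-1.
Result: 383.8 °C.

383.8 °C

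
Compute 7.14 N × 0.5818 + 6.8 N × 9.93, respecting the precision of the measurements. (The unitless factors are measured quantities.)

7.14 × 0.5818 = 4.154052 → 4.15 N (3 s.f., last digit at the 10^-2 place).
6.8 × 9.93 = 67.524 → 68 N (2 s.f., last digit at the 10^0 place).
Sum: 71.678052 N; keep the coarser place, 10^0.
Result: 72 N.

72 N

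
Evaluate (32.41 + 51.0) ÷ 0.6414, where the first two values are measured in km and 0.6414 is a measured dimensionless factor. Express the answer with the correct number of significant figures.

130. km

32.41 km + 51.0 km = 83.41 km; the sum is limited to 1 decimal place (3 s.f.).
Carrying full precision, 83.41 ÷ 0.6414 = 130.043654506… km; 0.6414 has 4 s.f., so the result keeps min(3, 4) = 3 s.f.
Rounded to 3 significant figures: 130. km.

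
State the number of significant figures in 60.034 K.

5

60.034: zeros between nonzero digits are significant.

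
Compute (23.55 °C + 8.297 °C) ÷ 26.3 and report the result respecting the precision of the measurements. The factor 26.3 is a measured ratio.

23.55 °C + 8.297 °C = 31.847 °C; the sum is limited to 2 decimal places (4 s.f.).
Carrying full precision, 31.847 ÷ 26.3 = 1.21091254753… °C; 26.3 has 3 s.f., so the result keeps min(4, 3) = 3 s.f.
Rounded to 3 significant figures: 1.21 °C.

1.21 °C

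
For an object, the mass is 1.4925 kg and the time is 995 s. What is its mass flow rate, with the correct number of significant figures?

0.00150 kg/s

mass flow rate = 1.4925 kg ÷ 995 s = 0.0015 kg/s.
1.4925 has 5 significant figures; 995 has 3.
Division/multiplication keeps the fewest: 3 significant figures.
Rounded: 0.00150 kg/s.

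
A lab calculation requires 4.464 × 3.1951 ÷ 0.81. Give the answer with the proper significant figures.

4.464 × 3.1951 ÷ 0.81 = 17.6085511111…
Multiplication/division keeps the fewest significant figures: 4.464 → 4 s.f., 3.1951 → 5 s.f., 0.81 → 2 s.f.; limit is 2.
Rounded to 2 significant figures: 18.

18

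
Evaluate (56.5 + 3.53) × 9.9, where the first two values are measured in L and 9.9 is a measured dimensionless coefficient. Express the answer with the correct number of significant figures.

56.5 L + 3.53 L = 60.03 L; the sum is limited to 1 decimal place (3 s.f.).
Carrying full precision, 60.03 × 9.9 = 594.297 L; 9.9 has 2 s.f., so the result keeps min(3, 2) = 2 s.f.
Rounded to 2 significant figures: 5.9 × 10² L.

5.9 × 10² L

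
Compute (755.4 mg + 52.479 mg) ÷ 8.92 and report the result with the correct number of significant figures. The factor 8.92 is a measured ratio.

90.6 mg

755.4 mg + 52.479 mg = 807.879 mg; the sum is limited to 1 decimal place (4 s.f.).
Carrying full precision, 807.879 ÷ 8.92 = 90.5693946188… mg; 8.92 has 3 s.f., so the result keeps min(4, 3) = 3 s.f.
Rounded to 3 significant figures: 90.6 mg.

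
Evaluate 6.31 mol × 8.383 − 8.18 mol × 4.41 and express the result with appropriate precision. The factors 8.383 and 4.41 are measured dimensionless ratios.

16.8 mol

6.31 × 8.383 = 52.89673 → 52.9 mol (3 s.f., last digit at the 10^-1 place).
8.18 × 4.41 = 36.0738 → 36.1 mol (3 s.f., last digit at the 10^-1 place).
Difference: 16.82293 mol; keep the coarser place, 10^-1.
Result: 16.8 mol.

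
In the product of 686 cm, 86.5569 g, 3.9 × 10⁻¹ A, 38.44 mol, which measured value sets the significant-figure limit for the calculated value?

686 cm → 3 s.f.; 86.5569 g → 6 s.f.; 3.9 × 10⁻¹ A → 2 s.f.; 38.44 mol → 4 s.f.
The fewest is 2 significant figures, from 3.9 × 10⁻¹ A.

3.9 × 10⁻¹ A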